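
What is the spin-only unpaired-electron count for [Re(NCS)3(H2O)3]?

Summing ligand charges against the 0 overall charge gives an oxidation state of +3 for rhenium.
Re sits in group 7, so the d-electron count is 7 − 3 = 4.
The spin state decides the count: a 5d ion has a large Δₒ and is invariably low-spin.
An octahedral low-spin d⁴ ion is t₂g⁴e_g⁰, giving 2 unpaired electrons.

2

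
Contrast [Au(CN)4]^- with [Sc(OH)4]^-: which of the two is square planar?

For [Au(CN)4]^-: Summing ligand charges against the −1 overall charge gives an oxidation state of +3 for gold. Au sits in group 11, so the d-electron count is 11 − 3 = 8. A 5d d⁸ ion has a large crystal-field splitting; square planar leaves the high-energy d_{x²−y²} orbital empty and maximises CFSE. → square planar.
For [Sc(OH)4]^-: Summing ligand charges against the −1 overall charge gives an oxidation state of +3 for scandium. Scandium is a group-3 element; Sc(III) is therefore d⁰. A d⁰ ion has no crystal-field stabilisation preference between square planar and tetrahedral, so four ligands adopt the sterically favoured tetrahedral geometry. → tetrahedral.

[Au(CN)4]^-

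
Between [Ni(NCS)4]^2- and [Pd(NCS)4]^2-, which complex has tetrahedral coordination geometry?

For [Ni(NCS)4]^2-: Each isothiocyanate is −1; balancing the −2 overall charge requires Ni(II). Nickel is a group-10 element; Ni(II) is therefore d⁸. Isothiocyanate is a weak-field ligand. With weak-field ligands the CFSE gain from square planar is small, so a 3d d⁸ ion takes the sterically preferred tetrahedral geometry. → tetrahedral.
For [Pd(NCS)4]^2-: Each isothiocyanate is −1; balancing the −2 overall charge requires Pd(II). Palladium is a group-10 element; Pd(II) is therefore d⁸. A 4d d⁸ ion has a large crystal-field splitting; square planar leaves the high-energy d_{x²−y²} orbital empty and maximises CFSE. → square planar.

[Ni(NCS)4]^2-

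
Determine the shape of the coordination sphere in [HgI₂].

Ligand charges: each iodide is −1. With an overall charge of 0 the mercury centre must be in the +2 oxidation state.
Hg sits in group 12, so the d-electron count is 12 − 2 = 10.
Coordination number: 2.
A d¹⁰ ion with only two ligands adopts a linear arrangement (sp hybridisation; no CFSE preference).

linear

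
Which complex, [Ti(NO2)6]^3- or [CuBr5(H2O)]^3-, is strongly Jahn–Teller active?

[CuBr5(H2O)]^3-

[Ti(NO2)6]^3-: Summing ligand charges against the −3 overall charge gives an oxidation state of +3 for titanium. Titanium is a group-4 element; Ti(III) is therefore d¹. The d¹ configuration leaves the e_g set evenly filled (or empty) — no strong Jahn–Teller driving force.
[CuBr5(H2O)]^3-: Ligand charges: each bromide is −1; water is neutral. With an overall charge of −3 the copper centre must be in the +2 oxidation state. Copper is a group-11 element; Cu(II) is therefore d⁹. The t₂g⁶e_g³ configuration has an unevenly filled e_g set; the Jahn–Teller theorem predicts a tetragonal distortion (typically axial elongation) to lift the degeneracy.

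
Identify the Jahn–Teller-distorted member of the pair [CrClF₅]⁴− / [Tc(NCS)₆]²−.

[CrClF₅]⁴−: Summing ligand charges against the −4 overall charge gives an oxidation state of +2 for chromium. Cr sits in group 6, so the d-electron count is 6 − 2 = 4. Chloride and fluoride are weak-field ligands for a first-row metal, so the complex is high-spin. The t₂g³e_g¹ (high-spin) configuration has an unevenly filled e_g set; the Jahn–Teller theorem predicts a tetragonal distortion (typically axial elongation) to lift the degeneracy.
[Tc(NCS)₆]²−: Each isothiocyanate is −1; balancing the −2 overall charge requires Tc(IV). Technetium is a group-7 element; Tc(IV) is therefore d³. The d³ configuration leaves the e_g set evenly filled (or empty) — no strong Jahn–Teller driving force.

[CrClF₅]⁴−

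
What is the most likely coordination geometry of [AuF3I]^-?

square planar

Summing ligand charges against the −1 overall charge gives an oxidation state of +3 for gold.
Group 11 minus oxidation state 3 gives a d⁸ configuration.
With 4 monodentate ligands the coordination number is 4.
A 5d d⁸ ion has a large crystal-field splitting; square planar leaves the high-energy d_{x²−y²} orbital empty and maximises CFSE.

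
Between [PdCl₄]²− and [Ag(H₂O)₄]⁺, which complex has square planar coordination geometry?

[PdCl₄]²−

For [PdCl₄]²−: Summing ligand charges against the −2 overall charge gives an oxidation state of +2 for palladium. Pd sits in group 10, so the d-electron count is 10 − 2 = 8. A 4d d⁸ ion has a large crystal-field splitting; square planar leaves the high-energy d_{x²−y²} orbital empty and maximises CFSE. → square planar.
For [Ag(H₂O)₄]⁺: Water is neutral; balancing the +1 overall charge requires Ag(I). Group 11 minus oxidation state 1 gives a d¹⁰ configuration. A d¹⁰ ion has no crystal-field stabilisation preference between square planar and tetrahedral, so four ligands adopt the sterically favoured tetrahedral geometry. → tetrahedral.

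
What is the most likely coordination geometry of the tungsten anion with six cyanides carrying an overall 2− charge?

octahedral

Each cyanide is −1; balancing the −2 overall charge requires W(IV).
Tungsten is a group-6 element; W(IV) is therefore d².
With 6 monodentate ligands the coordination number is 6.
Six donors around a single metal centre give an octahedral coordination sphere.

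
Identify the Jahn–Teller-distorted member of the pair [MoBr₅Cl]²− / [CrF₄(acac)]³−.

[CrF₄(acac)]³−

[MoBr₅Cl]²−: Summing ligand charges against the −2 overall charge gives an oxidation state of +4 for molybdenum. Group 6 minus oxidation state 4 gives a d² configuration. The d² configuration leaves the e_g set evenly filled (or empty) — no strong Jahn–Teller driving force.
[CrF₄(acac)]³−: Summing ligand charges against the −3 overall charge gives an oxidation state of +2 for chromium. Chromium is a group-6 element; Cr(II) is therefore d⁴. Acetylacetonate and fluoride are weak-field ligands for a first-row metal, so the complex is high-spin. The t₂g³e_g¹ (high-spin) configuration has an unevenly filled e_g set; the Jahn–Teller theorem predicts a tetragonal distortion (typically axial elongation) to lift the degeneracy.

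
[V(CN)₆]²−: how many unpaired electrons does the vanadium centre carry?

Each cyanide is −1; balancing the −2 overall charge requires V(IV).
V sits in group 5, so the d-electron count is 5 − 4 = 1.
In an octahedral field the d¹ configuration is t₂g¹e_g⁰ (only one arrangement possible), giving 1 unpaired electron.

1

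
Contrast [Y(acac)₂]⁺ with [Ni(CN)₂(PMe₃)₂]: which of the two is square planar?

[Ni(CN)₂(PMe₃)₂]

For [Y(acac)₂]⁺: Summing ligand charges against the +1 overall charge gives an oxidation state of +3 for yttrium. Y sits in group 3, so the d-electron count is 3 − 3 = 0. A d⁰ ion has no crystal-field stabilisation preference between square planar and tetrahedral, so four ligands adopt the sterically favoured tetrahedral geometry. → tetrahedral.
For [Ni(CN)₂(PMe₃)₂]: Ligand charges: each cyanide is −1; trimethylphosphine is neutral. With an overall charge of 0 the nickel centre must be in the +2 oxidation state. Ni sits in group 10, so the d-electron count is 10 − 2 = 8. Cyanide and trimethylphosphine are strong-field ligands (high in the spectrochemical series). A 3d d⁸ ion with strong-field ligands gains enough CFSE to favour square planar over tetrahedral. → square planar.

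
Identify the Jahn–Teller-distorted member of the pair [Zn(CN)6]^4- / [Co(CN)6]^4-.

[Co(CN)6]^4-

[Zn(CN)6]^4-: Ligand charges: each cyanide is −1. With an overall charge of −4 the zinc centre must be in the +2 oxidation state. Zn sits in group 12, so the d-electron count is 12 − 2 = 10. The d¹⁰ configuration leaves the e_g set evenly filled (or empty) — no strong Jahn–Teller driving force.
[Co(CN)6]^4-: Each cyanide is −1; balancing the −4 overall charge requires Co(II). Cobalt is a group-9 element; Co(II) is therefore d⁷. Cyanide is a strong-field ligand (high in the spectrochemical series) for a first-row metal, so the complex is low-spin. The t₂g⁶e_g¹ (low-spin) configuration has an unevenly filled e_g set; the Jahn–Teller theorem predicts a tetragonal distortion (typically axial elongation) to lift the degeneracy.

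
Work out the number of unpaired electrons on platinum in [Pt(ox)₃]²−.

0 unpaired electrons

Summing ligand charges against the −2 overall charge gives an oxidation state of +4 for platinum.
Group 10 minus oxidation state 4 gives a d⁶ configuration.
Counting donor atoms: 3×oxalate (bidentate) → 6 donors. Coordination number = 6.
The spin state decides the count: a 5d ion has a large Δₒ and is invariably low-spin.
An octahedral low-spin d⁶ ion is t₂g⁶e_g⁰, giving 0 unpaired electrons.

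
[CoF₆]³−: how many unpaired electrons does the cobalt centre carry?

4

Summing ligand charges against the −3 overall charge gives an oxidation state of +3 for cobalt.
Co sits in group 9, so the d-electron count is 9 − 3 = 6.
The spin state decides the count: fluoride is the one ligand weak enough to leave Co(III) high-spin — [CoF₆]³⁻ is the classic exception.
An octahedral high-spin d⁶ ion is t₂g⁴e_g², giving 4 unpaired electrons.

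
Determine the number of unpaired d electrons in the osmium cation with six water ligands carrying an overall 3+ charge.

Ligand charges: water is neutral. With an overall charge of +3 the osmium centre must be in the +3 oxidation state.
Osmium is a group-8 element; Os(III) is therefore d⁵.
The spin state decides the count: a 5d ion has a large Δₒ and is invariably low-spin.
An octahedral low-spin d⁵ ion is t₂g⁵e_g⁰, giving 1 unpaired electron.

1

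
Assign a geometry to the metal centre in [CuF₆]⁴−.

Ligand charges: each fluoride is −1. With an overall charge of −4 the copper centre must be in the +2 oxidation state.
Cu sits in group 11, so the d-electron count is 11 − 2 = 9.
Coordination number: 6.
Six donors around a single metal centre give an octahedral coordination sphere.

octahedral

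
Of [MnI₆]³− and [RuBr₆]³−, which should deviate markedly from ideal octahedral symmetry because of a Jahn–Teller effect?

[MnI₆]³−

[MnI₆]³−: Summing ligand charges against the −3 overall charge gives an oxidation state of +3 for manganese. Manganese is a group-7 element; Mn(III) is therefore d⁴. Iodide is a weak-field ligand for a first-row metal, so the complex is high-spin. The t₂g³e_g¹ (high-spin) configuration has an unevenly filled e_g set; the Jahn–Teller theorem predicts a tetragonal distortion (typically axial elongation) to lift the degeneracy.
[RuBr₆]³−: Each bromide is −1; balancing the −3 overall charge requires Ru(III). Group 8 minus oxidation state 3 gives a d⁵ configuration. A 4d ion has a large Δₒ and is invariably low-spin. The d⁵ configuration leaves the e_g set evenly filled (or empty) — no strong Jahn–Teller driving force.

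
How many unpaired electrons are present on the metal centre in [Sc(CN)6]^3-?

Summing ligand charges against the −3 overall charge gives an oxidation state of +3 for scandium.
Sc sits in group 3, so the d-electron count is 3 − 3 = 0.
In an octahedral field the d⁰ configuration is t₂g⁰e_g⁰, giving 0 unpaired electrons.

0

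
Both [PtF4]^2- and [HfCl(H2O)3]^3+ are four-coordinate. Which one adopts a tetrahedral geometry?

For [PtF4]^2-: Each fluoride is −1; balancing the −2 overall charge requires Pt(II). Pt sits in group 10, so the d-electron count is 10 − 2 = 8. A 5d d⁸ ion has a large crystal-field splitting; square planar leaves the high-energy d_{x²−y²} orbital empty and maximises CFSE. → square planar.
For [HfCl(H2O)3]^3+: Each chloride is −1; water is neutral; balancing the +3 overall charge requires Hf(IV). Hf sits in group 4, so the d-electron count is 4 − 4 = 0. A d⁰ ion has no crystal-field stabilisation preference between square planar and tetrahedral, so four ligands adopt the sterically favoured tetrahedral geometry. → tetrahedral.

[HfCl(H2O)3]^3+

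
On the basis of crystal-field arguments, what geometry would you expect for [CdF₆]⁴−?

octahedral

Summing ligand charges against the −4 overall charge gives an oxidation state of +2 for cadmium.
Cd sits in group 12, so the d-electron count is 12 − 2 = 10.
Coordination number: 6.
Six donors around a single metal centre give an octahedral coordination sphere.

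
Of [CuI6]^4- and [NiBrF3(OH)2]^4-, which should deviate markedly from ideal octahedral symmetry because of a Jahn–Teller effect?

[CuI6]^4-: Ligand charges: each iodide is −1. With an overall charge of −4 the copper centre must be in the +2 oxidation state. Copper is a group-11 element; Cu(II) is therefore d⁹. The t₂g⁶e_g³ configuration has an unevenly filled e_g set; the Jahn–Teller theorem predicts a tetragonal distortion (typically axial elongation) to lift the degeneracy.
[NiBrF3(OH)2]^4-: Summing ligand charges against the −4 overall charge gives an oxidation state of +2 for nickel. Nickel is a group-10 element; Ni(II) is therefore d⁸. The d⁸ configuration leaves the e_g set evenly filled (or empty) — no strong Jahn–Teller driving force.

[CuI6]^4-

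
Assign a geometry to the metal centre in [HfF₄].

tetrahedral

Ligand charges: each fluoride is −1. With an overall charge of 0 the hafnium centre must be in the +4 oxidation state.
Hf sits in group 4, so the d-electron count is 4 − 4 = 0.
With 4 monodentate ligands the coordination number is 4.
A d⁰ ion has no crystal-field stabilisation preference between square planar and tetrahedral, so four ligands adopt the sterically favoured tetrahedral geometry.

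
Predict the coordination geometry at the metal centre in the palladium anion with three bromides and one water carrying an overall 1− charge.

square planar

Ligand charges: each bromide is −1; water is neutral. With an overall charge of −1 the palladium centre must be in the +2 oxidation state.
Pd sits in group 10, so the d-electron count is 10 − 2 = 8.
Coordination number: 4.
A 4d d⁸ ion has a large crystal-field splitting; square planar leaves the high-energy d_{x²−y²} orbital empty and maximises CFSE.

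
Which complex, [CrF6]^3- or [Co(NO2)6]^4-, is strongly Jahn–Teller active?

[Co(NO2)6]^4-

[CrF6]^3-: Each fluoride is −1; balancing the −3 overall charge requires Cr(III). Group 6 minus oxidation state 3 gives a d³ configuration. The d³ configuration leaves the e_g set evenly filled (or empty) — no strong Jahn–Teller driving force.
[Co(NO2)6]^4-: Ligand charges: each nitro (N-bound nitrite) is −1. With an overall charge of −4 the cobalt centre must be in the +2 oxidation state. Co sits in group 9, so the d-electron count is 9 − 2 = 7. Nitro (N-bound nitrite) is a strong-field ligand (high in the spectrochemical series) for a first-row metal, so the complex is low-spin. The t₂g⁶e_g¹ (low-spin) configuration has an unevenly filled e_g set; the Jahn–Teller theorem predicts a tetragonal distortion (typically axial elongation) to lift the degeneracy.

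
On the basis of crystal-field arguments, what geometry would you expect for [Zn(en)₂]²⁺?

tetrahedral

Ethylenediamine is neutral; balancing the +2 overall charge requires Zn(II).
Group 12 minus oxidation state 2 gives a d¹⁰ configuration.
Counting donor atoms: 2×ethylenediamine (bidentate) → 4 donors. Coordination number = 4.
A d¹⁰ ion has no crystal-field stabilisation preference between square planar and tetrahedral, so four ligands adopt the sterically favoured tetrahedral geometry.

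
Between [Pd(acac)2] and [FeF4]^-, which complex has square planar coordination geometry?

[Pd(acac)2]

For [Pd(acac)2]: Each acetylacetonate is −1; balancing the 0 overall charge requires Pd(II). Group 10 minus oxidation state 2 gives a d⁸ configuration. A 4d d⁸ ion has a large crystal-field splitting; square planar leaves the high-energy d_{x²−y²} orbital empty and maximises CFSE. → square planar.
For [FeF4]^-: Ligand charges: each fluoride is −1. With an overall charge of −1 the iron centre must be in the +3 oxidation state. Fe sits in group 8, so the d-electron count is 8 − 3 = 5. A high-spin d⁵ ion has zero CFSE in either geometry, so four ligands adopt the sterically favoured tetrahedral geometry. → tetrahedral.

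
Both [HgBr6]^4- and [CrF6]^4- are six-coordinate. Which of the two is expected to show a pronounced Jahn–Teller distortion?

[CrF6]^4-

[HgBr6]^4-: Each bromide is −1; balancing the −4 overall charge requires Hg(II). Group 12 minus oxidation state 2 gives a d¹⁰ configuration. The d¹⁰ configuration leaves the e_g set evenly filled (or empty) — no strong Jahn–Teller driving force.
[CrF6]^4-: Ligand charges: each fluoride is −1. With an overall charge of −4 the chromium centre must be in the +2 oxidation state. Group 6 minus oxidation state 2 gives a d⁴ configuration. Fluoride is a weak-field ligand for a first-row metal, so the complex is high-spin. The t₂g³e_g¹ (high-spin) configuration has an unevenly filled e_g set; the Jahn–Teller theorem predicts a tetragonal distortion (typically axial elongation) to lift the degeneracy.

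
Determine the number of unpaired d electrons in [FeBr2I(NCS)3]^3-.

Each bromide is −1; each iodide is −1; each isothiocyanate is −1; balancing the −3 overall charge requires Fe(III).
Iron is a group-8 element; Fe(III) is therefore d⁵.
The spin state decides the count: Bromide, iodide, and isothiocyanate are weak-field ligands for a first-row metal, so the complex is high-spin.
An octahedral high-spin d⁵ ion is t₂g³e_g², giving 5 unpaired electrons.

5 unpaired electrons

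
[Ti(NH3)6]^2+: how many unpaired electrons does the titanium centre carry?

2 unpaired electrons

Summing ligand charges against the +2 overall charge gives an oxidation state of +2 for titanium.
Group 4 minus oxidation state 2 gives a d² configuration.
In an octahedral field the d² configuration is t₂g²e_g⁰ (only one arrangement possible), giving 2 unpaired electrons.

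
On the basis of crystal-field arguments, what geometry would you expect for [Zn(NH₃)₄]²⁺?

tetrahedral

Ligand charges: ammonia is neutral. With an overall charge of +2 the zinc centre must be in the +2 oxidation state.
Group 12 minus oxidation state 2 gives a d¹⁰ configuration.
Coordination number: 4.
A d¹⁰ ion has no crystal-field stabilisation preference between square planar and tetrahedral, so four ligands adopt the sterically favoured tetrahedral geometry.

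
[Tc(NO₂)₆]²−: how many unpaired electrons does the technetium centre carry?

3 unpaired electrons

Summing ligand charges against the −2 overall charge gives an oxidation state of +4 for technetium.
Tc sits in group 7, so the d-electron count is 7 − 4 = 3.
In an octahedral field the d³ configuration is t₂g³e_g⁰ (only one arrangement possible), giving 3 unpaired electrons.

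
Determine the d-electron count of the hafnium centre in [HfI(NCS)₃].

d0

Summing ligand charges against the 0 overall charge gives an oxidation state of +4 for hafnium.
Group 4 minus oxidation state 4 gives a d⁰ configuration.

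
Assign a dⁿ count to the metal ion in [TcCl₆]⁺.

Ligand charges: each chloride is −1. With an overall charge of +1 the technetium centre must be in the +7 oxidation state.
Group 7 minus oxidation state 7 gives a d⁰ configuration.

d⁰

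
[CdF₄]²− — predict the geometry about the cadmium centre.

Summing ligand charges against the −2 overall charge gives an oxidation state of +2 for cadmium.
Cd sits in group 12, so the d-electron count is 12 − 2 = 10.
With 4 monodentate ligands the coordination number is 4.
A d¹⁰ ion has no crystal-field stabilisation preference between square planar and tetrahedral, so four ligands adopt the sterically favoured tetrahedral geometry.

tetrahedral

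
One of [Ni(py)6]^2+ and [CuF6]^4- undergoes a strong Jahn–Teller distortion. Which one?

[CuF6]^4-

[Ni(py)6]^2+: Pyridine is neutral; balancing the +2 overall charge requires Ni(II). Group 10 minus oxidation state 2 gives a d⁸ configuration. The d⁸ configuration leaves the e_g set evenly filled (or empty) — no strong Jahn–Teller driving force.
[CuF6]^4-: Ligand charges: each fluoride is −1. With an overall charge of −4 the copper centre must be in the +2 oxidation state. Cu sits in group 11, so the d-electron count is 11 − 2 = 9. The t₂g⁶e_g³ configuration has an unevenly filled e_g set; the Jahn–Teller theorem predicts a tetragonal distortion (typically axial elongation) to lift the degeneracy.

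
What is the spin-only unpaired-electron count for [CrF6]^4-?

4

Summing ligand charges against the −4 overall charge gives an oxidation state of +2 for chromium.
Chromium is a group-6 element; Cr(II) is therefore d⁴.
The spin state decides the count: Fluoride is a weak-field ligand for a first-row metal, so the complex is high-spin.
An octahedral high-spin d⁴ ion is t₂g³e_g¹, giving 4 unpaired electrons.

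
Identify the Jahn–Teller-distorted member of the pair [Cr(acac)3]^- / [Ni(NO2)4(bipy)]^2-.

[Cr(acac)3]^-: Summing ligand charges against the −1 overall charge gives an oxidation state of +2 for chromium. Group 6 minus oxidation state 2 gives a d⁴ configuration. Acetylacetonate is a weak-field ligand for a first-row metal, so the complex is high-spin. The t₂g³e_g¹ (high-spin) configuration has an unevenly filled e_g set; the Jahn–Teller theorem predicts a tetragonal distortion (typically axial elongation) to lift the degeneracy.
[Ni(NO2)4(bipy)]^2-: Each nitro (N-bound nitrite) is −1; 2,2′-bipyridine is neutral; balancing the −2 overall charge requires Ni(II). Group 10 minus oxidation state 2 gives a d⁸ configuration. The d⁸ configuration leaves the e_g set evenly filled (or empty) — no strong Jahn–Teller driving force.

[Cr(acac)3]^-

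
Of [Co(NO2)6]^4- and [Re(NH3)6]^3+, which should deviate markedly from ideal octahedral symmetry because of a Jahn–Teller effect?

[Co(NO2)6]^4-

[Co(NO2)6]^4-: Ligand charges: each nitro (N-bound nitrite) is −1. With an overall charge of −4 the cobalt centre must be in the +2 oxidation state. Group 9 minus oxidation state 2 gives a d⁷ configuration. Nitro (N-bound nitrite) is a strong-field ligand (high in the spectrochemical series) for a first-row metal, so the complex is low-spin. The t₂g⁶e_g¹ (low-spin) configuration has an unevenly filled e_g set; the Jahn–Teller theorem predicts a tetragonal distortion (typically axial elongation) to lift the degeneracy.
[Re(NH3)6]^3+: Ligand charges: ammonia is neutral. With an overall charge of +3 the rhenium centre must be in the +3 oxidation state. Group 7 minus oxidation state 3 gives a d⁴ configuration. A 5d ion has a large Δₒ and is invariably low-spin. The d⁴ configuration leaves the e_g set evenly filled (or empty) — no strong Jahn–Teller driving force.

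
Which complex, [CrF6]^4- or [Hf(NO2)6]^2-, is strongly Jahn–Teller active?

[CrF6]^4-: Ligand charges: each fluoride is −1. With an overall charge of −4 the chromium centre must be in the +2 oxidation state. Cr sits in group 6, so the d-electron count is 6 − 2 = 4. Fluoride is a weak-field ligand for a first-row metal, so the complex is high-spin. The t₂g³e_g¹ (high-spin) configuration has an unevenly filled e_g set; the Jahn–Teller theorem predicts a tetragonal distortion (typically axial elongation) to lift the degeneracy.
[Hf(NO2)6]^2-: Summing ligand charges against the −2 overall charge gives an oxidation state of +4 for hafnium. Group 4 minus oxidation state 4 gives a d⁰ configuration. The d⁰ configuration leaves the e_g set evenly filled (or empty) — no strong Jahn–Teller driving force.

[CrF6]^4-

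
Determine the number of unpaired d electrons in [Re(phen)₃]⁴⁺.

3

1,10-phenanthroline is neutral; balancing the +4 overall charge requires Re(IV).
Group 7 minus oxidation state 4 gives a d³ configuration.
Counting donor atoms: 3×1,10-phenanthroline (bidentate) → 6 donors. Coordination number = 6.
In an octahedral field the d³ configuration is t₂g³e_g⁰ (only one arrangement possible), giving 3 unpaired electrons.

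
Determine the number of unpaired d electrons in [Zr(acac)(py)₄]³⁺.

Each acetylacetonate is −1; pyridine is neutral; balancing the +3 overall charge requires Zr(IV).
Group 4 minus oxidation state 4 gives a d⁰ configuration.
Counting donor atoms: 1×acetylacetonate (bidentate) → 2 donors; 4×pyridine (monodentate) → 4 donors. Coordination number = 6.
In an octahedral field the d⁰ configuration is t₂g⁰e_g⁰, giving 0 unpaired electrons.

0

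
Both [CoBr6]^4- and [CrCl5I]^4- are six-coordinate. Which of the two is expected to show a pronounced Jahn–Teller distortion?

[CoBr6]^4-: Each bromide is −1; balancing the −4 overall charge requires Co(II). Co sits in group 9, so the d-electron count is 9 − 2 = 7. Bromide is a weak-field ligand for a first-row metal, so the complex is high-spin. The d⁷ configuration leaves the e_g set evenly filled (or empty) — no strong Jahn–Teller driving force.
[CrCl5I]^4-: Summing ligand charges against the −4 overall charge gives an oxidation state of +2 for chromium. Group 6 minus oxidation state 2 gives a d⁴ configuration. Chloride and iodide are weak-field ligands for a first-row metal, so the complex is high-spin. The t₂g³e_g¹ (high-spin) configuration has an unevenly filled e_g set; the Jahn–Teller theorem predicts a tetragonal distortion (typically axial elongation) to lift the degeneracy.

[CrCl5I]^4-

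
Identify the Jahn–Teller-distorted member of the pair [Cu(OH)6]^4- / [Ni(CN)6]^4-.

[Cu(OH)6]^4-: Each hydroxide is −1; balancing the −4 overall charge requires Cu(II). Group 11 minus oxidation state 2 gives a d⁹ configuration. The t₂g⁶e_g³ configuration has an unevenly filled e_g set; the Jahn–Teller theorem predicts a tetragonal distortion (typically axial elongation) to lift the degeneracy.
[Ni(CN)6]^4-: Summing ligand charges against the −4 overall charge gives an oxidation state of +2 for nickel. Group 10 minus oxidation state 2 gives a d⁸ configuration. The d⁸ configuration leaves the e_g set evenly filled (or empty) — no strong Jahn–Teller driving force.

[Cu(OH)6]^4-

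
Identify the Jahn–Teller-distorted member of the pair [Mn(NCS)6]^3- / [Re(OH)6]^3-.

[Mn(NCS)6]^3-

[Mn(NCS)6]^3-: Summing ligand charges against the −3 overall charge gives an oxidation state of +3 for manganese. Mn sits in group 7, so the d-electron count is 7 − 3 = 4. Isothiocyanate is a weak-field ligand for a first-row metal, so the complex is high-spin. The t₂g³e_g¹ (high-spin) configuration has an unevenly filled e_g set; the Jahn–Teller theorem predicts a tetragonal distortion (typically axial elongation) to lift the degeneracy.
[Re(OH)6]^3-: Each hydroxide is −1; balancing the −3 overall charge requires Re(III). Group 7 minus oxidation state 3 gives a d⁴ configuration. A 5d ion has a large Δₒ and is invariably low-spin. The d⁴ configuration leaves the e_g set evenly filled (or empty) — no strong Jahn–Teller driving force.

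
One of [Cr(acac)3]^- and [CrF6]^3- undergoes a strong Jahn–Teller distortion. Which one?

[Cr(acac)3]^-: Summing ligand charges against the −1 overall charge gives an oxidation state of +2 for chromium. Group 6 minus oxidation state 2 gives a d⁴ configuration. Acetylacetonate is a weak-field ligand for a first-row metal, so the complex is high-spin. The t₂g³e_g¹ (high-spin) configuration has an unevenly filled e_g set; the Jahn–Teller theorem predicts a tetragonal distortion (typically axial elongation) to lift the degeneracy.
[CrF6]^3-: Summing ligand charges against the −3 overall charge gives an oxidation state of +3 for chromium. Cr sits in group 6, so the d-electron count is 6 − 3 = 3. The d³ configuration leaves the e_g set evenly filled (or empty) — no strong Jahn–Teller driving force.

[Cr(acac)3]^-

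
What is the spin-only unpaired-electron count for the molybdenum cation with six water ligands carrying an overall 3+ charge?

3

Ligand charges: water is neutral. With an overall charge of +3 the molybdenum centre must be in the +3 oxidation state.
Group 6 minus oxidation state 3 gives a d³ configuration.
In an octahedral field the d³ configuration is t₂g³e_g⁰ (only one arrangement possible), giving 3 unpaired electrons.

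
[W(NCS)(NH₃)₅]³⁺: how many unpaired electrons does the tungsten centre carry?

2 unpaired electrons

Summing ligand charges against the +3 overall charge gives an oxidation state of +4 for tungsten.
Group 6 minus oxidation state 4 gives a d² configuration.
In an octahedral field the d² configuration is t₂g²e_g⁰ (only one arrangement possible), giving 2 unpaired electrons.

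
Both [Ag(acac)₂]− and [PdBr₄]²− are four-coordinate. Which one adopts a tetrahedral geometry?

[Ag(acac)₂]−

For [Ag(acac)₂]−: Ligand charges: each acetylacetonate is −1. With an overall charge of −1 the silver centre must be in the +1 oxidation state. Group 11 minus oxidation state 1 gives a d¹⁰ configuration. A d¹⁰ ion has no crystal-field stabilisation preference between square planar and tetrahedral, so four ligands adopt the sterically favoured tetrahedral geometry. → tetrahedral.
For [PdBr₄]²−: Ligand charges: each bromide is −1. With an overall charge of −2 the palladium centre must be in the +2 oxidation state. Pd sits in group 10, so the d-electron count is 10 − 2 = 8. A 4d d⁸ ion has a large crystal-field splitting; square planar leaves the high-energy d_{x²−y²} orbital empty and maximises CFSE. → square planar.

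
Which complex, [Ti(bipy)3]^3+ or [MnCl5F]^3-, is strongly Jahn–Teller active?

[Ti(bipy)3]^3+: Ligand charges: 2,2′-bipyridine is neutral. With an overall charge of +3 the titanium centre must be in the +3 oxidation state. Group 4 minus oxidation state 3 gives a d¹ configuration. The d¹ configuration leaves the e_g set evenly filled (or empty) — no strong Jahn–Teller driving force.
[MnCl5F]^3-: Each chloride is −1; each fluoride is −1; balancing the −3 overall charge requires Mn(III). Group 7 minus oxidation state 3 gives a d⁴ configuration. Chloride and fluoride are weak-field ligands for a first-row metal, so the complex is high-spin. The t₂g³e_g¹ (high-spin) configuration has an unevenly filled e_g set; the Jahn–Teller theorem predicts a tetragonal distortion (typically axial elongation) to lift the degeneracy.

[MnCl5F]^3-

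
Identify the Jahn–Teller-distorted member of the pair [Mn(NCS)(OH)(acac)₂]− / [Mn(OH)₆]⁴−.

[Mn(NCS)(OH)(acac)₂]−: Summing ligand charges against the −1 overall charge gives an oxidation state of +3 for manganese. Mn sits in group 7, so the d-electron count is 7 − 3 = 4. Acetylacetonate, hydroxide, and isothiocyanate are weak-field ligands for a first-row metal, so the complex is high-spin. The t₂g³e_g¹ (high-spin) configuration has an unevenly filled e_g set; the Jahn–Teller theorem predicts a tetragonal distortion (typically axial elongation) to lift the degeneracy.
[Mn(OH)₆]⁴−: Ligand charges: each hydroxide is −1. With an overall charge of −4 the manganese centre must be in the +2 oxidation state. Group 7 minus oxidation state 2 gives a d⁵ configuration. Hydroxide is a weak-field ligand for a first-row metal, so the complex is high-spin. The d⁵ configuration leaves the e_g set evenly filled (or empty) — no strong Jahn–Teller driving force.

[Mn(NCS)(OH)(acac)₂]−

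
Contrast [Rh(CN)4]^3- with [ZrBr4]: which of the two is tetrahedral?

For [Rh(CN)4]^3-: Ligand charges: each cyanide is −1. With an overall charge of −3 the rhodium centre must be in the +1 oxidation state. Rhodium is a group-9 element; Rh(I) is therefore d⁸. A 4d d⁸ ion has a large crystal-field splitting; square planar leaves the high-energy d_{x²−y²} orbital empty and maximises CFSE. → square planar.
For [ZrBr4]: Ligand charges: each bromide is −1. With an overall charge of 0 the zirconium centre must be in the +4 oxidation state. Zirconium is a group-4 element; Zr(IV) is therefore d⁰. A d⁰ ion has no crystal-field stabilisation preference between square planar and tetrahedral, so four ligands adopt the sterically favoured tetrahedral geometry. → tetrahedral.

[ZrBr4]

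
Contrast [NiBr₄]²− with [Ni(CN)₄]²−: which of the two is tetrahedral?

For [NiBr₄]²−: Summing ligand charges against the −2 overall charge gives an oxidation state of +2 for nickel. Nickel is a group-10 element; Ni(II) is therefore d⁸. Bromide is a weak-field ligand. With weak-field ligands the CFSE gain from square planar is small, so a 3d d⁸ ion takes the sterically preferred tetrahedral geometry. → tetrahedral.
For [Ni(CN)₄]²−: Ligand charges: each cyanide is −1. With an overall charge of −2 the nickel centre must be in the +2 oxidation state. Nickel is a group-10 element; Ni(II) is therefore d⁸. Cyanide is a strong-field ligand (high in the spectrochemical series). A 3d d⁸ ion with strong-field ligands gains enough CFSE to favour square planar over tetrahedral. → square planar.

[NiBr₄]²−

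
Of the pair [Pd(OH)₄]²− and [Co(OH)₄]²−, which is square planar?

For [Pd(OH)₄]²−: Each hydroxide is −1; balancing the −2 overall charge requires Pd(II). Palladium is a group-10 element; Pd(II) is therefore d⁸. A 4d d⁸ ion has a large crystal-field splitting; square planar leaves the high-energy d_{x²−y²} orbital empty and maximises CFSE. → square planar.
For [Co(OH)₄]²−: Summing ligand charges against the −2 overall charge gives an oxidation state of +2 for cobalt. Co sits in group 9, so the d-electron count is 9 − 2 = 7. For a high-spin 3d d⁷ ion with weak-field ligands the small Δₜ gives little square-planar CFSE advantage, so four ligands adopt the sterically favoured tetrahedral geometry. → tetrahedral.

[Pd(OH)₄]²−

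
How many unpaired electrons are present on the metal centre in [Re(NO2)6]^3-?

Each nitro (N-bound nitrite) is −1; balancing the −3 overall charge requires Re(III).
Rhenium is a group-7 element; Re(III) is therefore d⁴.
The spin state decides the count: a 5d ion has a large Δₒ and is invariably low-spin.
An octahedral low-spin d⁴ ion is t₂g⁴e_g⁰, giving 2 unpaired electrons.

2 unpaired electrons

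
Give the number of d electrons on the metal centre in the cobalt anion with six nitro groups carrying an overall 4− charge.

Each nitro (N-bound nitrite) is −1; balancing the −4 overall charge requires Co(II).
Cobalt is a group-9 element; Co(II) is therefore d⁷.

d⁷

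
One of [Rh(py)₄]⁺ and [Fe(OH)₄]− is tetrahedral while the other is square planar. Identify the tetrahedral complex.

For [Rh(py)₄]⁺: Pyridine is neutral; balancing the +1 overall charge requires Rh(I). Group 9 minus oxidation state 1 gives a d⁸ configuration. A 4d d⁸ ion has a large crystal-field splitting; square planar leaves the high-energy d_{x²−y²} orbital empty and maximises CFSE. → square planar.
For [Fe(OH)₄]−: Ligand charges: each hydroxide is −1. With an overall charge of −1 the iron centre must be in the +3 oxidation state. Fe sits in group 8, so the d-electron count is 8 − 3 = 5. A high-spin d⁵ ion has zero CFSE in either geometry, so four ligands adopt the sterically favoured tetrahedral geometry. → tetrahedral.

[Fe(OH)₄]−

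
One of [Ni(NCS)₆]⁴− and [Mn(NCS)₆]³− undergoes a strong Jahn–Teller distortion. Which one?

[Mn(NCS)₆]³−

[Ni(NCS)₆]⁴−: Each isothiocyanate is −1; balancing the −4 overall charge requires Ni(II). Group 10 minus oxidation state 2 gives a d⁸ configuration. The d⁸ configuration leaves the e_g set evenly filled (or empty) — no strong Jahn–Teller driving force.
[Mn(NCS)₆]³−: Ligand charges: each isothiocyanate is −1. With an overall charge of −3 the manganese centre must be in the +3 oxidation state. Group 7 minus oxidation state 3 gives a d⁴ configuration. Isothiocyanate is a weak-field ligand for a first-row metal, so the complex is high-spin. The t₂g³e_g¹ (high-spin) configuration has an unevenly filled e_g set; the Jahn–Teller theorem predicts a tetragonal distortion (typically axial elongation) to lift the degeneracy.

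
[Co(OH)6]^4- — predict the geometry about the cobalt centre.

Summing ligand charges against the −4 overall charge gives an oxidation state of +2 for cobalt.
Cobalt is a group-9 element; Co(II) is therefore d⁷.
With 6 monodentate ligands the coordination number is 6.
Six donors around a single metal centre give an octahedral coordination sphere.

octahedral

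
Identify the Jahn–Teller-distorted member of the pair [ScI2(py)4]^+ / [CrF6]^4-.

[ScI2(py)4]^+: Summing ligand charges against the +1 overall charge gives an oxidation state of +3 for scandium. Sc sits in group 3, so the d-electron count is 3 − 3 = 0. The d⁰ configuration leaves the e_g set evenly filled (or empty) — no strong Jahn–Teller driving force.
[CrF6]^4-: Summing ligand charges against the −4 overall charge gives an oxidation state of +2 for chromium. Group 6 minus oxidation state 2 gives a d⁴ configuration. Fluoride is a weak-field ligand for a first-row metal, so the complex is high-spin. The t₂g³e_g¹ (high-spin) configuration has an unevenly filled e_g set; the Jahn–Teller theorem predicts a tetragonal distortion (typically axial elongation) to lift the degeneracy.

[CrF6]^4-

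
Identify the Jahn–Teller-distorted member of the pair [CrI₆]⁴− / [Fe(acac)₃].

[CrI₆]⁴−

[CrI₆]⁴−: Summing ligand charges against the −4 overall charge gives an oxidation state of +2 for chromium. Chromium is a group-6 element; Cr(II) is therefore d⁴. Iodide is a weak-field ligand for a first-row metal, so the complex is high-spin. The t₂g³e_g¹ (high-spin) configuration has an unevenly filled e_g set; the Jahn–Teller theorem predicts a tetragonal distortion (typically axial elongation) to lift the degeneracy.
[Fe(acac)₃]: Ligand charges: each acetylacetonate is −1. With an overall charge of 0 the iron centre must be in the +3 oxidation state. Iron is a group-8 element; Fe(III) is therefore d⁵. Acetylacetonate is a weak-field ligand for a first-row metal, so the complex is high-spin. The d⁵ configuration leaves the e_g set evenly filled (or empty) — no strong Jahn–Teller driving force.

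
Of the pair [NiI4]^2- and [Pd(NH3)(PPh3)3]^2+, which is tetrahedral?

[NiI4]^2-

For [NiI4]^2-: Each iodide is −1; balancing the −2 overall charge requires Ni(II). Ni sits in group 10, so the d-electron count is 10 − 2 = 8. Iodide is a weak-field ligand. With weak-field ligands the CFSE gain from square planar is small, so a 3d d⁸ ion takes the sterically preferred tetrahedral geometry. → tetrahedral.
For [Pd(NH3)(PPh3)3]^2+: Ammonia is neutral; triphenylphosphine is neutral; balancing the +2 overall charge requires Pd(II). Palladium is a group-10 element; Pd(II) is therefore d⁸. A 4d d⁸ ion has a large crystal-field splitting; square planar leaves the high-energy d_{x²−y²} orbital empty and maximises CFSE. → square planar.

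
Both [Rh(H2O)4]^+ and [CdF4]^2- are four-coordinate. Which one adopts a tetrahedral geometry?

[CdF4]^2-

For [Rh(H2O)4]^+: Ligand charges: water is neutral. With an overall charge of +1 the rhodium centre must be in the +1 oxidation state. Rhodium is a group-9 element; Rh(I) is therefore d⁸. A 4d d⁸ ion has a large crystal-field splitting; square planar leaves the high-energy d_{x²−y²} orbital empty and maximises CFSE. → square planar.
For [CdF4]^2-: Each fluoride is −1; balancing the −2 overall charge requires Cd(II). Cadmium is a group-12 element; Cd(II) is therefore d¹⁰. A d¹⁰ ion has no crystal-field stabilisation preference between square planar and tetrahedral, so four ligands adopt the sterically favoured tetrahedral geometry. → tetrahedral.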